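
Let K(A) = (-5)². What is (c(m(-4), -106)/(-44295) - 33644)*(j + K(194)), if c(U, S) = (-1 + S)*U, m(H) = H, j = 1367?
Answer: -691481293312/14765 ≈ -4.6832e+7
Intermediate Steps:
K(A) = 25
c(U, S) = U*(-1 + S)
(c(m(-4), -106)/(-44295) - 33644)*(j + K(194)) = (-4*(-1 - 106)/(-44295) - 33644)*(1367 + 25) = (-4*(-107)*(-1/44295) - 33644)*1392 = (428*(-1/44295) - 33644)*1392 = (-428/44295 - 33644)*1392 = -1490261408/44295*1392 = -691481293312/14765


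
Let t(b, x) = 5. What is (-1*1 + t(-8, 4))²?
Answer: 16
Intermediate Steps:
(-1*1 + t(-8, 4))² = (-1*1 + 5)² = (-1 + 5)² = 4² = 16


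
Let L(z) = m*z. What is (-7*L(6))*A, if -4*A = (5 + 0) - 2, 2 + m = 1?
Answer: -63/2 ≈ -31.500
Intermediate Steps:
m = -1 (m = -2 + 1 = -1)
L(z) = -z
A = -3/4 (A = -((5 + 0) - 2)/4 = -(5 - 2)/4 = -1/4*3 = -3/4 ≈ -0.75000)
(-7*L(6))*A = -(-7)*6*(-3/4) = -7*(-6)*(-3/4) = 42*(-3/4) = -63/2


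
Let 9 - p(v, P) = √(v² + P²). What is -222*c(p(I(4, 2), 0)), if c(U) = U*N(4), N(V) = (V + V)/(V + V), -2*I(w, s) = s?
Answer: -1776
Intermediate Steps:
I(w, s) = -s/2
N(V) = 1 (N(V) = (2*V)/((2*V)) = (2*V)*(1/(2*V)) = 1)
p(v, P) = 9 - √(P² + v²) (p(v, P) = 9 - √(v² + P²) = 9 - √(P² + v²))
c(U) = U (c(U) = U*1 = U)
-222*c(p(I(4, 2), 0)) = -222*(9 - √(0² + (-½*2)²)) = -222*(9 - √(0 + (-1)²)) = -222*(9 - √(0 + 1)) = -222*(9 - √1) = -222*(9 - 1*1) = -222*(9 - 1) = -222*8 = -1776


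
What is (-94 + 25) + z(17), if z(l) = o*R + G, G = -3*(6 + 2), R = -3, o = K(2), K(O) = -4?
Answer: -81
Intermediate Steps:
o = -4
G = -24 (G = -3*8 = -24)
z(l) = -12 (z(l) = -4*(-3) - 24 = 12 - 24 = -12)
(-94 + 25) + z(17) = (-94 + 25) - 12 = -69 - 12 = -81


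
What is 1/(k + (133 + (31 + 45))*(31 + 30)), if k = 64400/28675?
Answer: 1147/14625679 ≈ 7.8424e-5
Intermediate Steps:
k = 2576/1147 (k = 64400*(1/28675) = 2576/1147 ≈ 2.2459)
1/(k + (133 + (31 + 45))*(31 + 30)) = 1/(2576/1147 + (133 + (31 + 45))*(31 + 30)) = 1/(2576/1147 + (133 + 76)*61) = 1/(2576/1147 + 209*61) = 1/(2576/1147 + 12749) = 1/(14625679/1147) = 1147/14625679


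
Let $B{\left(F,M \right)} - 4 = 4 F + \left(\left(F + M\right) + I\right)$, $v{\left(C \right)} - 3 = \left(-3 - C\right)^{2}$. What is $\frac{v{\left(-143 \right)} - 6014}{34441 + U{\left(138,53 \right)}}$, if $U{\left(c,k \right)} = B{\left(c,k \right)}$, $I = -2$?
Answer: $\frac{13589}{35186} \approx 0.3862$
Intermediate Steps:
$v{\left(C \right)} = 3 + \left(-3 - C\right)^{2}$
$B{\left(F,M \right)} = 2 + M + 5 F$ ($B{\left(F,M \right)} = 4 - \left(2 - M - 5 F\right) = 4 + \left(4 F + \left(-2 + F + M\right)\right) = 4 + \left(-2 + M + 5 F\right) = 2 + M + 5 F$)
$U{\left(c,k \right)} = 2 + k + 5 c$
$\frac{v{\left(-143 \right)} - 6014}{34441 + U{\left(138,53 \right)}} = \frac{\left(3 + \left(3 - 143\right)^{2}\right) - 6014}{34441 + \left(2 + 53 + 5 \cdot 138\right)} = \frac{\left(3 + \left(-140\right)^{2}\right) - 6014}{34441 + \left(2 + 53 + 690\right)} = \frac{\left(3 + 19600\right) - 6014}{34441 + 745} = \frac{19603 - 6014}{35186} = 13589 \cdot \frac{1}{35186} = \frac{13589}{35186}$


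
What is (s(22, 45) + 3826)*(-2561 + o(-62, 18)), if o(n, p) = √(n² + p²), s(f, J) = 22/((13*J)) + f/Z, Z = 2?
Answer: -442199399/45 + 4489334*√1042/585 ≈ -9.5789e+6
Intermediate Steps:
s(f, J) = f/2 + 22/(13*J) (s(f, J) = 22/((13*J)) + f/2 = 22*(1/(13*J)) + f*(½) = 22/(13*J) + f/2 = f/2 + 22/(13*J))
(s(22, 45) + 3826)*(-2561 + o(-62, 18)) = (((½)*22 + (22/13)/45) + 3826)*(-2561 + √((-62)² + 18²)) = ((11 + (22/13)*(1/45)) + 3826)*(-2561 + √(3844 + 324)) = ((11 + 22/585) + 3826)*(-2561 + √4168) = (6457/585 + 3826)*(-2561 + 2*√1042) = 2244667*(-2561 + 2*√1042)/585 = -442199399/45 + 4489334*√1042/585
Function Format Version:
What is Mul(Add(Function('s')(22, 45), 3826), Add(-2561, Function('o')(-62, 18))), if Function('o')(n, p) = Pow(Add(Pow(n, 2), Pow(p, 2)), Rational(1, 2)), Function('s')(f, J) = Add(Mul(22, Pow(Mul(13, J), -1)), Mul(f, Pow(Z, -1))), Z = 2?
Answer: Add(Rational(-442199399, 45), Mul(Rational(4489334, 585), Pow(1042, Rational(1, 2)))) ≈ -9.5789e+6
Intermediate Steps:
Function('s')(f, J) = Add(Mul(Rational(1, 2), f), Mul(Rational(22, 13), Pow(J, -1))) (Function('s')(f, J) = Add(Mul(22, Pow(Mul(13, J), -1)), Mul(f, Pow(2, -1))) = Add(Mul(22, Mul(Rational(1, 13), Pow(J, -1))), Mul(f, Rational(1, 2))) = Add(Mul(Rational(22, 13), Pow(J, -1)), Mul(Rational(1, 2), f)) = Add(Mul(Rational(1, 2), f), Mul(Rational(22, 13), Pow(J, -1))))
Mul(Add(Function('s')(22, 45), 3826), Add(-2561, Function('o')(-62, 18))) = Mul(Add(Add(Mul(Rational(1, 2), 22), Mul(Rational(22, 13), Pow(45, -1))), 3826), Add(-2561, Pow(Add(Pow(-62, 2), Pow(18, 2)), Rational(1, 2)))) = Mul(Add(Add(11, Mul(Rational(22, 13), Rational(1, 45))), 3826), Add(-2561, Pow(Add(3844, 324), Rational(1, 2)))) = Mul(Add(Add(11, Rational(22, 585)), 3826), Add(-2561, Pow(4168, Rational(1, 2)))) = Mul(Add(Rational(6457, 585), 3826), Add(-2561, Mul(2, Pow(1042, Rational(1, 2))))) = Mul(Rational(2244667, 585), Add(-2561, Mul(2, Pow(1042, Rational(1, 2))))) = Add(Rational(-442199399, 45), Mul(Rational(4489334, 585), Pow(1042, Rational(1, 2))))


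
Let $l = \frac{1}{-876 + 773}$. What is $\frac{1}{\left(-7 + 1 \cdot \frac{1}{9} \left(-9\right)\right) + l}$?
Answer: $- \frac{103}{825} \approx -0.12485$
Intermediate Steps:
$l = - \frac{1}{103}$ ($l = \frac{1}{-103} = - \frac{1}{103} \approx -0.0097087$)
$\frac{1}{\left(-7 + 1 \cdot \frac{1}{9} \left(-9\right)\right) + l} = \frac{1}{\left(-7 + 1 \cdot \frac{1}{9} \left(-9\right)\right) - \frac{1}{103}} = \frac{1}{\left(-7 + \frac{1}{9} \left(-9\right)\right) - \frac{1}{103}} = \frac{1}{\left(-7 - 1\right) - \frac{1}{103}} = \frac{1}{-8 - \frac{1}{103}} = \frac{1}{- \frac{825}{103}} = - \frac{103}{825}$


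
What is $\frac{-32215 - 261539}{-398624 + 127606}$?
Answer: $\frac{146877}{135509} \approx 1.0839$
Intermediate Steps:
$\frac{-32215 - 261539}{-398624 + 127606} = - \frac{293754}{-271018} = \left(-293754\right) \left(- \frac{1}{271018}\right) = \frac{146877}{135509}$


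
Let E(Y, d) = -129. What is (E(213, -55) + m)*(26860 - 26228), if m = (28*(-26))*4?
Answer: -1921912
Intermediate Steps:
m = -2912 (m = -728*4 = -2912)
(E(213, -55) + m)*(26860 - 26228) = (-129 - 2912)*(26860 - 26228) = -3041*632 = -1921912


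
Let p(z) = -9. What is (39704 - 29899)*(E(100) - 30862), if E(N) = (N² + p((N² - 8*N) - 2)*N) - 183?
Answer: -215170725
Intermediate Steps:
E(N) = -183 + N² - 9*N (E(N) = (N² - 9*N) - 183 = -183 + N² - 9*N)
(39704 - 29899)*(E(100) - 30862) = (39704 - 29899)*((-183 + 100² - 9*100) - 30862) = 9805*((-183 + 10000 - 900) - 30862) = 9805*(8917 - 30862) = 9805*(-21945) = -215170725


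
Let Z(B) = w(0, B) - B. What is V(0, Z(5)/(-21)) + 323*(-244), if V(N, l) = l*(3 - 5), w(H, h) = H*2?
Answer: -1655062/21 ≈ -78813.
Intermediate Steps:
w(H, h) = 2*H
Z(B) = -B (Z(B) = 2*0 - B = 0 - B = -B)
V(N, l) = -2*l (V(N, l) = l*(-2) = -2*l)
V(0, Z(5)/(-21)) + 323*(-244) = -2*(-1*5)/(-21) + 323*(-244) = -(-10)*(-1)/21 - 78812 = -2*5/21 - 78812 = -10/21 - 78812 = -1655062/21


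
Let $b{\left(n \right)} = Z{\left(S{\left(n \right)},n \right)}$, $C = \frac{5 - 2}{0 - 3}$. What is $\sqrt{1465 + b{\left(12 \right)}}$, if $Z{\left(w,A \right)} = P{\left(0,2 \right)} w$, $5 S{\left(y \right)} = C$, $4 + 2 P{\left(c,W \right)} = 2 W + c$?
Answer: $\sqrt{1465} \approx 38.275$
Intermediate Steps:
$P{\left(c,W \right)} = -2 + W + \frac{c}{2}$ ($P{\left(c,W \right)} = -2 + \frac{2 W + c}{2} = -2 + \frac{c + 2 W}{2} = -2 + \left(W + \frac{c}{2}\right) = -2 + W + \frac{c}{2}$)
$C = -1$ ($C = \frac{3}{-3} = 3 \left(- \frac{1}{3}\right) = -1$)
$S{\left(y \right)} = - \frac{1}{5}$ ($S{\left(y \right)} = \frac{1}{5} \left(-1\right) = - \frac{1}{5}$)
$Z{\left(w,A \right)} = 0$ ($Z{\left(w,A \right)} = \left(-2 + 2 + \frac{1}{2} \cdot 0\right) w = \left(-2 + 2 + 0\right) w = 0 w = 0$)
$b{\left(n \right)} = 0$
$\sqrt{1465 + b{\left(12 \right)}} = \sqrt{1465 + 0} = \sqrt{1465}$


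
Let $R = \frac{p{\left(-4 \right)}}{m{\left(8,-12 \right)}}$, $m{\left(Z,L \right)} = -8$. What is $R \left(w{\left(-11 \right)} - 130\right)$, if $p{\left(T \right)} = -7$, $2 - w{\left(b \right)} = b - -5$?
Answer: $- \frac{427}{4} \approx -106.75$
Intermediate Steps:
$w{\left(b \right)} = -3 - b$ ($w{\left(b \right)} = 2 - \left(b - -5\right) = 2 - \left(b + 5\right) = 2 - \left(5 + b\right) = -3 - b$)
$R = \frac{7}{8}$ ($R = - \frac{7}{-8} = \left(-7\right) \left(- \frac{1}{8}\right) = \frac{7}{8} \approx 0.875$)
$R \left(w{\left(-11 \right)} - 130\right) = \frac{7 \left(\left(-3 - -11\right) - 130\right)}{8} = \frac{7 \left(\left(-3 + 11\right) - 130\right)}{8} = \frac{7 \left(8 - 130\right)}{8} = \frac{7}{8} \left(-122\right) = - \frac{427}{4}$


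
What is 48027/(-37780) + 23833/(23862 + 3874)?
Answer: -107916533/261966520 ≈ -0.41195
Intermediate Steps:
48027/(-37780) + 23833/(23862 + 3874) = 48027*(-1/37780) + 23833/27736 = -48027/37780 + 23833*(1/27736) = -48027/37780 + 23833/27736 = -107916533/261966520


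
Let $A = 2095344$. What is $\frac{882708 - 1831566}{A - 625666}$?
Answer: $- \frac{474429}{734839} \approx -0.64562$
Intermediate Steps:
$\frac{882708 - 1831566}{A - 625666} = \frac{882708 - 1831566}{2095344 - 625666} = - \frac{948858}{1469678} = \left(-948858\right) \frac{1}{1469678} = - \frac{474429}{734839}$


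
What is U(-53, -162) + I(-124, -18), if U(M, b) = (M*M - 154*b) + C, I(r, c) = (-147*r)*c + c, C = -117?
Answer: -300482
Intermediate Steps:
I(r, c) = c - 147*c*r (I(r, c) = -147*c*r + c = c - 147*c*r)
U(M, b) = -117 + M² - 154*b (U(M, b) = (M*M - 154*b) - 117 = (M² - 154*b) - 117 = -117 + M² - 154*b)
U(-53, -162) + I(-124, -18) = (-117 + (-53)² - 154*(-162)) - 18*(1 - 147*(-124)) = (-117 + 2809 + 24948) - 18*(1 + 18228) = 27640 - 18*18229 = 27640 - 328122 = -300482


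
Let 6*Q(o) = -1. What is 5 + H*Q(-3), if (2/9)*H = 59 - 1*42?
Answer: -31/4 ≈ -7.7500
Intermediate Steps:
Q(o) = -⅙ (Q(o) = (⅙)*(-1) = -⅙)
H = 153/2 (H = 9*(59 - 1*42)/2 = 9*(59 - 42)/2 = (9/2)*17 = 153/2 ≈ 76.500)
5 + H*Q(-3) = 5 + (153/2)*(-⅙) = 5 - 51/4 = -31/4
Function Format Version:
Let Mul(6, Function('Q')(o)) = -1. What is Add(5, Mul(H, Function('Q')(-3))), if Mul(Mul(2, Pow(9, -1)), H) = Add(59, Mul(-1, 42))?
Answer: Rational(-31, 4) ≈ -7.7500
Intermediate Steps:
Function('Q')(o) = Rational(-1, 6) (Function('Q')(o) = Mul(Rational(1, 6), -1) = Rational(-1, 6))
H = Rational(153, 2) (H = Mul(Rational(9, 2), Add(59, Mul(-1, 42))) = Mul(Rational(9, 2), Add(59, -42)) = Mul(Rational(9, 2), 17) = Rational(153, 2) ≈ 76.500)
Add(5, Mul(H, Function('Q')(-3))) = Add(5, Mul(Rational(153, 2), Rational(-1, 6))) = Add(5, Rational(-51, 4)) = Rational(-31, 4)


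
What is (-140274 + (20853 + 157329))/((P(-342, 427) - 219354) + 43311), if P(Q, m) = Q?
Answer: -12636/58795 ≈ -0.21492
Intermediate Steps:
(-140274 + (20853 + 157329))/((P(-342, 427) - 219354) + 43311) = (-140274 + (20853 + 157329))/((-342 - 219354) + 43311) = (-140274 + 178182)/(-219696 + 43311) = 37908/(-176385) = 37908*(-1/176385) = -12636/58795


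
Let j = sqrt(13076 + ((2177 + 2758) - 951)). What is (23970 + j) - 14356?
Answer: 9614 + 2*sqrt(4265) ≈ 9744.6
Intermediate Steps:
j = 2*sqrt(4265) (j = sqrt(13076 + (4935 - 951)) = sqrt(13076 + 3984) = sqrt(17060) = 2*sqrt(4265) ≈ 130.61)
(23970 + j) - 14356 = (23970 + 2*sqrt(4265)) - 14356 = 9614 + 2*sqrt(4265)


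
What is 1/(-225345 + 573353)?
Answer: 1/348008 ≈ 2.8735e-6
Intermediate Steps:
1/(-225345 + 573353) = 1/348008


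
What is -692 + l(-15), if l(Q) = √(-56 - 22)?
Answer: -692 + I*√78 ≈ -692.0 + 8.8318*I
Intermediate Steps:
l(Q) = I*√78 (l(Q) = √(-78) = I*√78)
-692 + l(-15) = -692 + I*√78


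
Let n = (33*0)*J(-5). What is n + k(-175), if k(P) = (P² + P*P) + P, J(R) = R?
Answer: 61075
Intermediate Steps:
k(P) = P + 2*P² (k(P) = (P² + P²) + P = 2*P² + P = P + 2*P²)
n = 0 (n = (33*0)*(-5) = 0*(-5) = 0)
n + k(-175) = 0 - 175*(1 + 2*(-175)) = 0 - 175*(1 - 350) = 0 - 175*(-349) = 0 + 61075 = 61075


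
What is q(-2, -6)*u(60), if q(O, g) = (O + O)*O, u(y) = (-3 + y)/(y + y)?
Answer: 19/5 ≈ 3.8000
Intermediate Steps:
u(y) = (-3 + y)/(2*y) (u(y) = (-3 + y)/((2*y)) = (-3 + y)*(1/(2*y)) = (-3 + y)/(2*y))
q(O, g) = 2*O² (q(O, g) = (2*O)*O = 2*O²)
q(-2, -6)*u(60) = (2*(-2)²)*((½)*(-3 + 60)/60) = (2*4)*((½)*(1/60)*57) = 8*(19/40) = 19/5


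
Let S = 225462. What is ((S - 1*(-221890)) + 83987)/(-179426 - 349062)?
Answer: -531339/528488 ≈ -1.0054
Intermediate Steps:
((S - 1*(-221890)) + 83987)/(-179426 - 349062) = ((225462 - 1*(-221890)) + 83987)/(-179426 - 349062) = ((225462 + 221890) + 83987)/(-528488) = (447352 + 83987)*(-1/528488) = 531339*(-1/528488) = -531339/528488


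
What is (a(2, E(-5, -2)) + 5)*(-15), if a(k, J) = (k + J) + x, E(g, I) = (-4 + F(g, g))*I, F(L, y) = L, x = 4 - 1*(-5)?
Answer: -510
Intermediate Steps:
x = 9 (x = 4 + 5 = 9)
E(g, I) = I*(-4 + g) (E(g, I) = (-4 + g)*I = I*(-4 + g))
a(k, J) = 9 + J + k (a(k, J) = (k + J) + 9 = (J + k) + 9 = 9 + J + k)
(a(2, E(-5, -2)) + 5)*(-15) = ((9 - 2*(-4 - 5) + 2) + 5)*(-15) = ((9 - 2*(-9) + 2) + 5)*(-15) = ((9 + 18 + 2) + 5)*(-15) = (29 + 5)*(-15) = 34*(-15) = -510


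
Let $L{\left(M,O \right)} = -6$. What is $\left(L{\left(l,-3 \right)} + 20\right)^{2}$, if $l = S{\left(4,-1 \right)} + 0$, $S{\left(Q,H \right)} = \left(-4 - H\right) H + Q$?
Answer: $196$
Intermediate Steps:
$S{\left(Q,H \right)} = Q + H \left(-4 - H\right)$ ($S{\left(Q,H \right)} = H \left(-4 - H\right) + Q = Q + H \left(-4 - H\right)$)
$l = 7$ ($l = \left(4 - \left(-1\right)^{2} - -4\right) + 0 = \left(4 - 1 + 4\right) + 0 = 7 + 0 = 7$)
$\left(L{\left(l,-3 \right)} + 20\right)^{2} = \left(-6 + 20\right)^{2} = 14^{2} = 196$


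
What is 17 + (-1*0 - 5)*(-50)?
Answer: 267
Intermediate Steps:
17 + (-1*0 - 5)*(-50) = 17 + (0 - 5)*(-50) = 17 - 5*(-50) = 17 + 250 = 267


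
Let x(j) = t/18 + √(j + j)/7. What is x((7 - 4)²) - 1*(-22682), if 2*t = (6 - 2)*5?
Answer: 204143/9 + 3*√2/7 ≈ 22683.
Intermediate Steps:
t = 10 (t = ((6 - 2)*5)/2 = (4*5)/2 = (½)*20 = 10)
x(j) = 5/9 + √2*√j/7 (x(j) = 10/18 + √(j + j)/7 = 10*(1/18) + √(2*j)*(⅐) = 5/9 + (√2*√j)*(⅐) = 5/9 + √2*√j/7)
x((7 - 4)²) - 1*(-22682) = (5/9 + √2*√((7 - 4)²)/7) - 1*(-22682) = (5/9 + √2*√(3²)/7) + 22682 = (5/9 + √2*√9/7) + 22682 = (5/9 + (⅐)*√2*3) + 22682 = (5/9 + 3*√2/7) + 22682 = 204143/9 + 3*√2/7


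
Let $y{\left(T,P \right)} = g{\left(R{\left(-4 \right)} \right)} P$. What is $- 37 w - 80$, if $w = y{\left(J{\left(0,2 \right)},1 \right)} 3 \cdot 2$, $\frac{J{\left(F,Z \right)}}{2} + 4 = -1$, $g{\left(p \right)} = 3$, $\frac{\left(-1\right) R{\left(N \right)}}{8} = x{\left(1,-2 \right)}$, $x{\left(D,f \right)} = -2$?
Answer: $-746$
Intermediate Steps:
$R{\left(N \right)} = 16$ ($R{\left(N \right)} = \left(-8\right) \left(-2\right) = 16$)
$J{\left(F,Z \right)} = -10$ ($J{\left(F,Z \right)} = -8 + 2 \left(-1\right) = -8 - 2 = -10$)
$y{\left(T,P \right)} = 3 P$
$w = 18$ ($w = 3 \cdot 1 \cdot 3 \cdot 2 = 3 \cdot 3 \cdot 2 = 9 \cdot 2 = 18$)
$- 37 w - 80 = \left(-37\right) 18 - 80 = -666 - 80 = -746$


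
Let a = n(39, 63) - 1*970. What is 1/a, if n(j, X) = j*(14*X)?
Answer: 1/33428 ≈ 2.9915e-5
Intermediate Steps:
n(j, X) = 14*X*j
a = 33428 (a = 14*63*39 - 1*970 = 34398 - 970 = 33428)
1/a = 1/33428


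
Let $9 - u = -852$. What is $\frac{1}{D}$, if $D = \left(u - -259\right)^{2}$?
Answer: $\frac{1}{1254400} \approx 7.9719 \cdot 10^{-7}$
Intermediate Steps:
$u = 861$ ($u = 9 - -852 = 9 + 852 = 861$)
$D = 1254400$ ($D = \left(861 - -259\right)^{2} = \left(861 + 259\right)^{2} = 1120^{2} = 1254400$)
$\frac{1}{D} = \frac{1}{1254400}$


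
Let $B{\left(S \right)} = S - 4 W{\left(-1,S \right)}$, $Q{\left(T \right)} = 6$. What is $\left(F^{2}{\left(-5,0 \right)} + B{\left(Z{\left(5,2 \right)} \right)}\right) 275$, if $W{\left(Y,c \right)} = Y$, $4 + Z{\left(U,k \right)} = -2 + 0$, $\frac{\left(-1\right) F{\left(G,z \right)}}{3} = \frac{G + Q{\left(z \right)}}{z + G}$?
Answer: $-451$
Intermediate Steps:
$F{\left(G,z \right)} = - \frac{3 \left(6 + G\right)}{G + z}$ ($F{\left(G,z \right)} = - 3 \frac{G + 6}{z + G} = - 3 \frac{6 + G}{G + z} = - \frac{3 \left(6 + G\right)}{G + z}$)
$Z{\left(U,k \right)} = -6$ ($Z{\left(U,k \right)} = -4 + \left(-2 + 0\right) = -4 - 2 = -6$)
$B{\left(S \right)} = 4 + S$ ($B{\left(S \right)} = S - -4 = S + 4 = 4 + S$)
$\left(F^{2}{\left(-5,0 \right)} + B{\left(Z{\left(5,2 \right)} \right)}\right) 275 = \left(\left(\frac{3 \left(-6 - -5\right)}{-5 + 0}\right)^{2} + \left(4 - 6\right)\right) 275 = \left(\left(\frac{3 \left(-6 + 5\right)}{-5}\right)^{2} - 2\right) 275 = \left(\left(3 \left(- \frac{1}{5}\right) \left(-1\right)\right)^{2} - 2\right) 275 = \left(\left(\frac{3}{5}\right)^{2} - 2\right) 275 = \left(\frac{9}{25} - 2\right) 275 = \left(- \frac{41}{25}\right) 275 = -451$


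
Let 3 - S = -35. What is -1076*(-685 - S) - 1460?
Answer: 776488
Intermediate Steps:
S = 38 (S = 3 - 1*(-35) = 3 + 35 = 38)
-1076*(-685 - S) - 1460 = -1076*(-685 - 1*38) - 1460 = -1076*(-685 - 38) - 1460 = -1076*(-723) - 1460 = 777948 - 1460 = 776488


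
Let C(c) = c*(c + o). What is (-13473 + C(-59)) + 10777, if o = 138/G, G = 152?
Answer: 55589/76 ≈ 731.43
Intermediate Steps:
o = 69/76 (o = 138/152 = 138*(1/152) = 69/76 ≈ 0.90790)
C(c) = c*(69/76 + c) (C(c) = c*(c + 69/76) = c*(69/76 + c))
(-13473 + C(-59)) + 10777 = (-13473 + (1/76)*(-59)*(69 + 76*(-59))) + 10777 = (-13473 + (1/76)*(-59)*(69 - 4484)) + 10777 = (-13473 + (1/76)*(-59)*(-4415)) + 10777 = (-13473 + 260485/76) + 10777 = -763463/76 + 10777 = 55589/76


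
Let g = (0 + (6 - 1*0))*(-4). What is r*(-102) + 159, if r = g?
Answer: 2607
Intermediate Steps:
g = -24 (g = (0 + (6 + 0))*(-4) = (0 + 6)*(-4) = 6*(-4) = -24)
r = -24
r*(-102) + 159 = -24*(-102) + 159 = 2448 + 159 = 2607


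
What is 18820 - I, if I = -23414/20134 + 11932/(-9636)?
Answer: 456469636484/24251403 ≈ 18822.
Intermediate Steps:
I = -58232024/24251403 (I = -23414*1/20134 + 11932*(-1/9636) = -11707/10067 - 2983/2409 = -58232024/24251403 ≈ -2.4012)
18820 - I = 18820 - 1*(-58232024/24251403) = 18820 + 58232024/24251403 = 456469636484/24251403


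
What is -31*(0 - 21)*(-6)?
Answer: -3906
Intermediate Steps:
-31*(0 - 21)*(-6) = -31*(-21)*(-6) = 651*(-6) = -3906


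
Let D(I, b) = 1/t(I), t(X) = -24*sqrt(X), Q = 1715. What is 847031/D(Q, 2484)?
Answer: -142301208*sqrt(35) ≈ -8.4187e+8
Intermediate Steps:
D(I, b) = -1/(24*sqrt(I)) (D(I, b) = 1/(-24*sqrt(I)) = -1/(24*sqrt(I)))
847031/D(Q, 2484) = 847031/((-sqrt(35)/5880)) = 847031*(-168*sqrt(35)) = -142301208*sqrt(35)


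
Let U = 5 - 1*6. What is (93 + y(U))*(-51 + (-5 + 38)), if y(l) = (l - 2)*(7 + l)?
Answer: -1350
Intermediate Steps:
U = -1 (U = 5 - 6 = -1)
y(l) = (-2 + l)*(7 + l)
(93 + y(U))*(-51 + (-5 + 38)) = (93 + (-14 + (-1)**2 + 5*(-1)))*(-51 + (-5 + 38)) = (93 + (-14 + 1 - 5))*(-51 + 33) = (93 - 18)*(-18) = 75*(-18) = -1350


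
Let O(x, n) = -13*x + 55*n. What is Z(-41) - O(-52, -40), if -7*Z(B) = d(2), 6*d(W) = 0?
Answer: 1524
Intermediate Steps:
d(W) = 0 (d(W) = (⅙)*0 = 0)
Z(B) = 0 (Z(B) = -⅐*0 = 0)
Z(-41) - O(-52, -40) = 0 - (-13*(-52) + 55*(-40)) = 0 - (676 - 2200) = 0 - 1*(-1524) = 0 + 1524 = 1524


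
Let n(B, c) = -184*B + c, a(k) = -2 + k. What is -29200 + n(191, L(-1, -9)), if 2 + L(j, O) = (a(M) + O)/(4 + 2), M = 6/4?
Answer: -772171/12 ≈ -64348.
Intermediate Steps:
M = 3/2 (M = 6*(1/4) = 3/2 ≈ 1.5000)
L(j, O) = -25/12 + O/6 (L(j, O) = -2 + ((-2 + 3/2) + O)/(4 + 2) = -2 + (-1/2 + O)/6 = -2 + (-1/2 + O)*(1/6) = -2 + (-1/12 + O/6) = -25/12 + O/6)
n(B, c) = c - 184*B
-29200 + n(191, L(-1, -9)) = -29200 + ((-25/12 + (1/6)*(-9)) - 184*191) = -29200 + ((-25/12 - 3/2) - 35144) = -29200 + (-43/12 - 35144) = -29200 - 421771/12 = -772171/12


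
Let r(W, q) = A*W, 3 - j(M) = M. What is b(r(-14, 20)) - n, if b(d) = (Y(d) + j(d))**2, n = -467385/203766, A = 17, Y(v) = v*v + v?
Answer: 217953724724293/67922 ≈ 3.2089e+9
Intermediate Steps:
j(M) = 3 - M
Y(v) = v + v**2 (Y(v) = v**2 + v = v + v**2)
r(W, q) = 17*W
n = -155795/67922 (n = -467385*1/203766 = -155795/67922 ≈ -2.2937)
b(d) = (3 - d + d*(1 + d))**2 (b(d) = (d*(1 + d) + (3 - d))**2 = (3 - d + d*(1 + d))**2)
b(r(-14, 20)) - n = (3 + (17*(-14))**2)**2 - 1*(-155795/67922) = (3 + (-238)**2)**2 + 155795/67922 = (3 + 56644)**2 + 155795/67922 = 56647**2 + 155795/67922 = 3208882609 + 155795/67922 = 217953724724293/67922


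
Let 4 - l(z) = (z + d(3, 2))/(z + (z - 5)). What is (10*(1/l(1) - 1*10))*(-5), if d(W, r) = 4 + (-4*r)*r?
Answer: 350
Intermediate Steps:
d(W, r) = 4 - 4*r²
l(z) = 4 - (-12 + z)/(-5 + 2*z) (l(z) = 4 - (z + (4 - 4*2²))/(z + (z - 5)) = 4 - (z + (4 - 4*4))/(z + (-5 + z)) = 4 - (z + (4 - 16))/(-5 + 2*z) = 4 - (z - 12)/(-5 + 2*z) = 4 - (-12 + z)/(-5 + 2*z))
(10*(1/l(1) - 1*10))*(-5) = (10*(1/((-8 + 7*1)/(-5 + 2*1)) - 1*10))*(-5) = (10*(1/((-8 + 7)/(-5 + 2)) - 10))*(-5) = (10*(1/(-1/(-3)) - 10))*(-5) = (10*(1/(-⅓*(-1)) - 10))*(-5) = (10*(1/(⅓) - 10))*(-5) = (10*(3 - 10))*(-5) = (10*(-7))*(-5) = -70*(-5) = 350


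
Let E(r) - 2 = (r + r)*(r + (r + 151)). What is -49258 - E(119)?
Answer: -141842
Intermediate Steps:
E(r) = 2 + 2*r*(151 + 2*r) (E(r) = 2 + (r + r)*(r + (r + 151)) = 2 + (2*r)*(r + (151 + r)) = 2 + (2*r)*(151 + 2*r) = 2 + 2*r*(151 + 2*r))
-49258 - E(119) = -49258 - (2 + 4*119² + 302*119) = -49258 - (2 + 4*14161 + 35938) = -49258 - (2 + 56644 + 35938) = -49258 - 1*92584 = -49258 - 92584 = -141842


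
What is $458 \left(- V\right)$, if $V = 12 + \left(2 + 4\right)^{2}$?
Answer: $-21984$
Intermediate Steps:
$V = 48$ ($V = 12 + 6^{2} = 12 + 36 = 48$)
$458 \left(- V\right) = 458 \left(\left(-1\right) 48\right) = 458 \left(-48\right) = -21984$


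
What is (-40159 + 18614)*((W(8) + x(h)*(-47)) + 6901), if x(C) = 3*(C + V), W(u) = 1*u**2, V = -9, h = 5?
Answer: -162212305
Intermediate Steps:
W(u) = u**2
x(C) = -27 + 3*C (x(C) = 3*(C - 9) = 3*(-9 + C) = -27 + 3*C)
(-40159 + 18614)*((W(8) + x(h)*(-47)) + 6901) = (-40159 + 18614)*((8**2 + (-27 + 3*5)*(-47)) + 6901) = -21545*((64 + (-27 + 15)*(-47)) + 6901) = -21545*((64 - 12*(-47)) + 6901) = -21545*((64 + 564) + 6901) = -21545*(628 + 6901) = -21545*7529 = -162212305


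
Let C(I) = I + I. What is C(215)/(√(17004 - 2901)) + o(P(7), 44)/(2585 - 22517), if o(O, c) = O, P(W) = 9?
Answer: -3/6644 + 430*√1567/4701 ≈ 3.6204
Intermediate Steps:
C(I) = 2*I
C(215)/(√(17004 - 2901)) + o(P(7), 44)/(2585 - 22517) = (2*215)/(√(17004 - 2901)) + 9/(2585 - 22517) = 430/(√14103) + 9/(-19932) = 430/((3*√1567)) + 9*(-1/19932) = 430*(√1567/4701) - 3/6644 = 430*√1567/4701 - 3/6644 = -3/6644 + 430*√1567/4701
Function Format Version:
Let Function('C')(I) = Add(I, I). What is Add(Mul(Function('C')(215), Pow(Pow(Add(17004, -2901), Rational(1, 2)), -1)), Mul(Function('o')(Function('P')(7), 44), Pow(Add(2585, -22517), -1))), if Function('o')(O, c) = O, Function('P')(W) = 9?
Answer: Add(Rational(-3, 6644), Mul(Rational(430, 4701), Pow(1567, Rational(1, 2)))) ≈ 3.6204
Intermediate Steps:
Function('C')(I) = Mul(2, I)
Add(Mul(Function('C')(215), Pow(Pow(Add(17004, -2901), Rational(1, 2)), -1)), Mul(Function('o')(Function('P')(7), 44), Pow(Add(2585, -22517), -1))) = Add(Mul(Mul(2, 215), Pow(Pow(Add(17004, -2901), Rational(1, 2)), -1)), Mul(9, Pow(Add(2585, -22517), -1))) = Add(Mul(430, Pow(Pow(14103, Rational(1, 2)), -1)), Mul(9, Pow(-19932, -1))) = Add(Mul(430, Pow(Mul(3, Pow(1567, Rational(1, 2))), -1)), Mul(9, Rational(-1, 19932))) = Add(Mul(430, Mul(Rational(1, 4701), Pow(1567, Rational(1, 2)))), Rational(-3, 6644)) = Add(Mul(Rational(430, 4701), Pow(1567, Rational(1, 2))), Rational(-3, 6644)) = Add(Rational(-3, 6644), Mul(Rational(430, 4701), Pow(1567, Rational(1, 2))))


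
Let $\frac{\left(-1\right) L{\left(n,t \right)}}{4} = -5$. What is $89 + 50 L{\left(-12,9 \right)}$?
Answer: $1089$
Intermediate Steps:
$L{\left(n,t \right)} = 20$ ($L{\left(n,t \right)} = \left(-4\right) \left(-5\right) = 20$)
$89 + 50 L{\left(-12,9 \right)} = 89 + 50 \cdot 20 = 89 + 1000 = 1089$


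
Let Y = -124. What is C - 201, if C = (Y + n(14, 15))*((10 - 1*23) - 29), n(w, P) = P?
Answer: 4377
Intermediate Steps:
C = 4578 (C = (-124 + 15)*((10 - 1*23) - 29) = -109*((10 - 23) - 29) = -109*(-13 - 29) = -109*(-42) = 4578)
C - 201 = 4578 - 201 = 4377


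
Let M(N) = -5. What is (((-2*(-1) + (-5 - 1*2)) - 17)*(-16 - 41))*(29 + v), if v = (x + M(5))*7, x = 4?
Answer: 27588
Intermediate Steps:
v = -7 (v = (4 - 5)*7 = -1*7 = -7)
(((-2*(-1) + (-5 - 1*2)) - 17)*(-16 - 41))*(29 + v) = (((-2*(-1) + (-5 - 1*2)) - 17)*(-16 - 41))*(29 - 7) = (((2 + (-5 - 2)) - 17)*(-57))*22 = (((2 - 7) - 17)*(-57))*22 = ((-5 - 17)*(-57))*22 = -22*(-57)*22 = 1254*22 = 27588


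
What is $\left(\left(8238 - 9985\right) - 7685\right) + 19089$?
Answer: $9657$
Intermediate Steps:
$\left(\left(8238 - 9985\right) - 7685\right) + 19089 = \left(-1747 - 7685\right) + 19089 = -9432 + 19089 = 9657$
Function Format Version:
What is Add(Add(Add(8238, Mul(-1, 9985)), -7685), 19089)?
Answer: 9657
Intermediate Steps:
Add(Add(Add(8238, Mul(-1, 9985)), -7685), 19089) = Add(Add(Add(8238, -9985), -7685), 19089) = Add(Add(-1747, -7685), 19089) = Add(-9432, 19089) = 9657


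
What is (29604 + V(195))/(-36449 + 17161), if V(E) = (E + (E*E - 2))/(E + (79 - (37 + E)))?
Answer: -640793/405048 ≈ -1.5820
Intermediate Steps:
V(E) = -1/21 + E/42 + E²/42 (V(E) = (E + (E² - 2))/(E + (79 + (-37 - E))) = (E + (-2 + E²))/(E + (42 - E)) = (-2 + E + E²)/42 = (-2 + E + E²)*(1/42) = -1/21 + E/42 + E²/42)
(29604 + V(195))/(-36449 + 17161) = (29604 + (-1/21 + (1/42)*195 + (1/42)*195²))/(-36449 + 17161) = (29604 + (-1/21 + 65/14 + (1/42)*38025))/(-19288) = (29604 + (-1/21 + 65/14 + 12675/14))*(-1/19288) = (29604 + 19109/21)*(-1/19288) = (640793/21)*(-1/19288) = -640793/405048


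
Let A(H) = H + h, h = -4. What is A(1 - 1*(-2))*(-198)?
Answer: 198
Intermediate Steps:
A(H) = -4 + H (A(H) = H - 4 = -4 + H)
A(1 - 1*(-2))*(-198) = (-4 + (1 - 1*(-2)))*(-198) = (-4 + (1 + 2))*(-198) = (-4 + 3)*(-198) = -1*(-198) = 198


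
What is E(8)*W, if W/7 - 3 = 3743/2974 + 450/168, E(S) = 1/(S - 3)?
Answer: 57767/5948 ≈ 9.7120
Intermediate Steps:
E(S) = 1/(-3 + S)
W = 288835/5948 (W = 21 + 7*(3743/2974 + 450/168) = 21 + 7*(3743*(1/2974) + 450*(1/168)) = 21 + 7*(3743/2974 + 75/28) = 21 + 7*(163927/41636) = 21 + 163927/5948 = 288835/5948 ≈ 48.560)
E(8)*W = (288835/5948)/(-3 + 8) = (288835/5948)/5 = (⅕)*(288835/5948) = 57767/5948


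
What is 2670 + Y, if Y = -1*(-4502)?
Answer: 7172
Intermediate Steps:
Y = 4502
2670 + Y = 2670 + 4502 = 7172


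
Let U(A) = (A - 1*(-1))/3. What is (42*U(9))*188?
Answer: 26320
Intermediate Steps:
U(A) = ⅓ + A/3 (U(A) = (A + 1)*(⅓) = (1 + A)*(⅓) = ⅓ + A/3)
(42*U(9))*188 = (42*(⅓ + (⅓)*9))*188 = (42*(⅓ + 3))*188 = (42*(10/3))*188 = 140*188 = 26320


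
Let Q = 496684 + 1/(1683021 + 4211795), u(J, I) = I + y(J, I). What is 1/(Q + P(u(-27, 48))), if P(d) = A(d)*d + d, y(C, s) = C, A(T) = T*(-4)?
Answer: 5894816/2917586125857 ≈ 2.0204e-6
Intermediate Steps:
A(T) = -4*T
u(J, I) = I + J
P(d) = d - 4*d² (P(d) = (-4*d)*d + d = -4*d² + d = d - 4*d²)
Q = 2927860790145/5894816 (Q = 496684 + 1/5894816 = 2927860790145/5894816 ≈ 4.9668e+5)
1/(Q + P(u(-27, 48))) = 1/(2927860790145/5894816 + (48 - 27)*(1 - 4*(48 - 27))) = 1/(2927860790145/5894816 + 21*(1 - 4*21)) = 1/(2927860790145/5894816 + 21*(1 - 84)) = 1/(2927860790145/5894816 + 21*(-83)) = 1/(2927860790145/5894816 - 1743) = 1/(2917586125857/5894816) = 5894816/2917586125857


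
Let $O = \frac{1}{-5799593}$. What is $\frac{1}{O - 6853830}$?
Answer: $- \frac{5799593}{39749424491191} \approx -1.459 \cdot 10^{-7}$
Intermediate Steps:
$O = - \frac{1}{5799593} \approx -1.7243 \cdot 10^{-7}$
$\frac{1}{O - 6853830} = \frac{1}{- \frac{1}{5799593} - 6853830} = \frac{1}{- \frac{39749424491191}{5799593}} = - \frac{5799593}{39749424491191}$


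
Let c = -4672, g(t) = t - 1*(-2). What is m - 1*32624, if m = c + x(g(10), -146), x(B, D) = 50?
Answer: -37246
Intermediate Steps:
g(t) = 2 + t (g(t) = t + 2 = 2 + t)
m = -4622 (m = -4672 + 50 = -4622)
m - 1*32624 = -4622 - 1*32624 = -4622 - 32624 = -37246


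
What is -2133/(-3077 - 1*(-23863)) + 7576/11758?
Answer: 66197461/122200894 ≈ 0.54171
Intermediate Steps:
-2133/(-3077 - 1*(-23863)) + 7576/11758 = -2133/(-3077 + 23863) + 7576*(1/11758) = -2133/20786 + 3788/5879 = 66197461/122200894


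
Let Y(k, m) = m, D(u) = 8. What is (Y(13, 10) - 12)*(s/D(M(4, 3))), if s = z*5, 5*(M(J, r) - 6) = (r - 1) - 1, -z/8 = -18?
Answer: -180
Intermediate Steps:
z = 144 (z = -8*(-18) = 144)
M(J, r) = 28/5 + r/5 (M(J, r) = 6 + ((r - 1) - 1)/5 = 6 + ((-1 + r) - 1)/5 = 6 + (-2 + r)/5 = 6 + (-⅖ + r/5) = 28/5 + r/5)
s = 720 (s = 144*5 = 720)
(Y(13, 10) - 12)*(s/D(M(4, 3))) = (10 - 12)*(720/8) = -1440/8 = -2*90 = -180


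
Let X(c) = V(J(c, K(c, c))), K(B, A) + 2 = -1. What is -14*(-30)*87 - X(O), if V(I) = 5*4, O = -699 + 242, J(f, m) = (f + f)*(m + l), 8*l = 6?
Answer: 36520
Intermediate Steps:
l = 3/4 (l = (1/8)*6 = 3/4 ≈ 0.75000)
K(B, A) = -3 (K(B, A) = -2 - 1 = -3)
J(f, m) = 2*f*(3/4 + m) (J(f, m) = (f + f)*(m + 3/4) = (2*f)*(3/4 + m) = 2*f*(3/4 + m))
O = -457
V(I) = 20
X(c) = 20
-14*(-30)*87 - X(O) = -14*(-30)*87 - 1*20 = 420*87 - 20 = 36540 - 20 = 36520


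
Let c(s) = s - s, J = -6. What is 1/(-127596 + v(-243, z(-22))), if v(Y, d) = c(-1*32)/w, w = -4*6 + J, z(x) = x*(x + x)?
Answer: -1/127596 ≈ -7.8372e-6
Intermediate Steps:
c(s) = 0
z(x) = 2*x² (z(x) = x*(2*x) = 2*x²)
w = -30 (w = -4*6 - 6 = -24 - 6 = -30)
v(Y, d) = 0 (v(Y, d) = 0/(-30) = 0*(-1/30) = 0)
1/(-127596 + v(-243, z(-22))) = 1/(-127596 + 0) = 1/(-127596) = -1/127596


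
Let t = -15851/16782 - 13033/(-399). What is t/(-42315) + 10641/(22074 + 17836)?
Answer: 85657138036/322170350047 ≈ 0.26588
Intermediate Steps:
t = 23599473/744002 (t = -15851*1/16782 - 13033*(-1/399) = -15851/16782 + 13033/399 = 23599473/744002 ≈ 31.720)
t/(-42315) + 10641/(22074 + 17836) = (23599473/744002)/(-42315) + 10641/(22074 + 17836) = (23599473/744002)*(-1/42315) + 10641/39910 = -7866491/10494148210 + 10641*(1/39910) = -7866491/10494148210 + 10641/39910 = 85657138036/322170350047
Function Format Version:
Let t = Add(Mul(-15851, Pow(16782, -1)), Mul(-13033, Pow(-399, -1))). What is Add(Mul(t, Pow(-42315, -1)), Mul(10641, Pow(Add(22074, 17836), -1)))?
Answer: Rational(85657138036, 322170350047) ≈ 0.26588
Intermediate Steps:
t = Rational(23599473, 744002) (t = Add(Mul(-15851, Rational(1, 16782)), Mul(-13033, Rational(-1, 399))) = Add(Rational(-15851, 16782), Rational(13033, 399)) = Rational(23599473, 744002) ≈ 31.720)
Add(Mul(t, Pow(-42315, -1)), Mul(10641, Pow(Add(22074, 17836), -1))) = Add(Mul(Rational(23599473, 744002), Pow(-42315, -1)), Mul(10641, Pow(Add(22074, 17836), -1))) = Add(Mul(Rational(23599473, 744002), Rational(-1, 42315)), Mul(10641, Pow(39910, -1))) = Add(Rational(-7866491, 10494148210), Mul(10641, Rational(1, 39910))) = Add(Rational(-7866491, 10494148210), Rational(10641, 39910)) = Rational(85657138036, 322170350047)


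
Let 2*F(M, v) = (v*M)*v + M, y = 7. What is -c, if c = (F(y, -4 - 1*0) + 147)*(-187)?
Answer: 77231/2 ≈ 38616.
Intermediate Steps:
F(M, v) = M/2 + M*v²/2 (F(M, v) = ((v*M)*v + M)/2 = ((M*v)*v + M)/2 = (M*v² + M)/2 = (M + M*v²)/2 = M/2 + M*v²/2)
c = -77231/2 (c = ((½)*7*(1 + (-4 - 1*0)²) + 147)*(-187) = ((½)*7*(1 + (-4 + 0)²) + 147)*(-187) = ((½)*7*(1 + (-4)²) + 147)*(-187) = ((½)*7*(1 + 16) + 147)*(-187) = ((½)*7*17 + 147)*(-187) = (119/2 + 147)*(-187) = (413/2)*(-187) = -77231/2 ≈ -38616.)
-c = -1*(-77231/2) = 77231/2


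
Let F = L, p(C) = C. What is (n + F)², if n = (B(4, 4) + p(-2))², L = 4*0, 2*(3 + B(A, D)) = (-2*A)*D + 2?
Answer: 160000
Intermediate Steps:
B(A, D) = -2 - A*D (B(A, D) = -3 + ((-2*A)*D + 2)/2 = -3 + (-2*A*D + 2)/2 = -3 + (2 - 2*A*D)/2 = -3 + (1 - A*D) = -2 - A*D)
L = 0
n = 400 (n = ((-2 - 1*4*4) - 2)² = ((-2 - 16) - 2)² = (-18 - 2)² = (-20)² = 400)
F = 0
(n + F)² = (400 + 0)² = 400² = 160000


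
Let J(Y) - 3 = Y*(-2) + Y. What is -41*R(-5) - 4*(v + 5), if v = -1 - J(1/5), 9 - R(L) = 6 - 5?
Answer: -1664/5 ≈ -332.80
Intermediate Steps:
J(Y) = 3 - Y (J(Y) = 3 + (Y*(-2) + Y) = 3 + (-2*Y + Y) = 3 - Y)
R(L) = 8 (R(L) = 9 - (6 - 5) = 9 - 1*1 = 9 - 1 = 8)
v = -19/5 (v = -1 - (3 - 1/5) = -1 - (3 - 1*⅕) = -1 - (3 - ⅕) = -1 - 1*14/5 = -1 - 14/5 = -19/5 ≈ -3.8000)
-41*R(-5) - 4*(v + 5) = -41*8 - 4*(-19/5 + 5) = -328 - 4*6/5 = -328 - 24/5 = -1664/5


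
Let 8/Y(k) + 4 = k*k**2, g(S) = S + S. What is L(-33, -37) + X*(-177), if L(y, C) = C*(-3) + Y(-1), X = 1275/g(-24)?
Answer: 384877/80 ≈ 4811.0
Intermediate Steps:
g(S) = 2*S
Y(k) = 8/(-4 + k**3) (Y(k) = 8/(-4 + k*k**2) = 8/(-4 + k**3))
X = -425/16 (X = 1275/((2*(-24))) = 1275/(-48) = 1275*(-1/48) = -425/16 ≈ -26.563)
L(y, C) = -8/5 - 3*C (L(y, C) = C*(-3) + 8/(-4 + (-1)**3) = -3*C + 8/(-4 - 1) = -3*C + 8/(-5) = -3*C + 8*(-1/5) = -3*C - 8/5 = -8/5 - 3*C)
L(-33, -37) + X*(-177) = (-8/5 - 3*(-37)) - 425/16*(-177) = (-8/5 + 111) + 75225/16 = 547/5 + 75225/16 = 384877/80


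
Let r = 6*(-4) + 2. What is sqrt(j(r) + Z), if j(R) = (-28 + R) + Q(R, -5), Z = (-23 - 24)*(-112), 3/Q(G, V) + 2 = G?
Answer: sqrt(83422)/4 ≈ 72.207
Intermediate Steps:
Q(G, V) = 3/(-2 + G)
Z = 5264 (Z = -47*(-112) = 5264)
r = -22 (r = -24 + 2 = -22)
j(R) = -28 + R + 3/(-2 + R) (j(R) = (-28 + R) + 3/(-2 + R) = -28 + R + 3/(-2 + R))
sqrt(j(r) + Z) = sqrt((3 + (-28 - 22)*(-2 - 22))/(-2 - 22) + 5264) = sqrt((3 - 50*(-24))/(-24) + 5264) = sqrt(-(3 + 1200)/24 + 5264) = sqrt(-1/24*1203 + 5264) = sqrt(-401/8 + 5264) = sqrt(41711/8) = sqrt(83422)/4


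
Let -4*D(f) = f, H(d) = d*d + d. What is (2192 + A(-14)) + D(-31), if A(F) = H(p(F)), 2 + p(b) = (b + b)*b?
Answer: 618759/4 ≈ 1.5469e+5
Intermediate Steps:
p(b) = -2 + 2*b² (p(b) = -2 + (b + b)*b = -2 + (2*b)*b = -2 + 2*b²)
H(d) = d + d² (H(d) = d² + d = d + d²)
D(f) = -f/4
A(F) = (-1 + 2*F²)*(-2 + 2*F²) (A(F) = (-2 + 2*F²)*(1 + (-2 + 2*F²)) = (-2 + 2*F²)*(-1 + 2*F²) = (-1 + 2*F²)*(-2 + 2*F²))
(2192 + A(-14)) + D(-31) = (2192 + (2 - 6*(-14)² + 4*(-14)⁴)) - ¼*(-31) = (2192 + (2 - 6*196 + 4*38416)) + 31/4 = (2192 + (2 - 1176 + 153664)) + 31/4 = (2192 + 152490) + 31/4 = 154682 + 31/4 = 618759/4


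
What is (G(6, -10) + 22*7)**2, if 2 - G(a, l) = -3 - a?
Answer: 27225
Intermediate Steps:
G(a, l) = 5 + a (G(a, l) = 2 - (-3 - a) = 2 + (3 + a) = 5 + a)
(G(6, -10) + 22*7)**2 = ((5 + 6) + 22*7)**2 = (11 + 154)**2 = 165**2 = 27225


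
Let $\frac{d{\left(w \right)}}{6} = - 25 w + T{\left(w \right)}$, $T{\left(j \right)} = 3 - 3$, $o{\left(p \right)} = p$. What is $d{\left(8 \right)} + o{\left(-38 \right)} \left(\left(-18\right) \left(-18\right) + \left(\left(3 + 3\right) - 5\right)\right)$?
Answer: $-13550$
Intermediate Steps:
$T{\left(j \right)} = 0$ ($T{\left(j \right)} = 3 - 3 = 0$)
$d{\left(w \right)} = - 150 w$ ($d{\left(w \right)} = 6 \left(- 25 w + 0\right) = 6 \left(- 25 w\right) = - 150 w$)
$d{\left(8 \right)} + o{\left(-38 \right)} \left(\left(-18\right) \left(-18\right) + \left(\left(3 + 3\right) - 5\right)\right) = \left(-150\right) 8 - 38 \left(\left(-18\right) \left(-18\right) + \left(\left(3 + 3\right) - 5\right)\right) = -1200 - 38 \left(324 + \left(6 - 5\right)\right) = -1200 - 38 \left(324 + 1\right) = -1200 - 12350 = -13550$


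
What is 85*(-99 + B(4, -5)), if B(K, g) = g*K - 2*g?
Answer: -9265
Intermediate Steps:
B(K, g) = -2*g + K*g (B(K, g) = K*g - 2*g = -2*g + K*g)
85*(-99 + B(4, -5)) = 85*(-99 - 5*(-2 + 4)) = 85*(-99 - 5*2) = 85*(-99 - 10) = 85*(-109) = -9265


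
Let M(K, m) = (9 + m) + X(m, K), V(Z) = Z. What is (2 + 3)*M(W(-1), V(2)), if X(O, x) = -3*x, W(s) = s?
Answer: 70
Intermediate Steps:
M(K, m) = 9 + m - 3*K (M(K, m) = (9 + m) - 3*K = 9 + m - 3*K)
(2 + 3)*M(W(-1), V(2)) = (2 + 3)*(9 + 2 - 3*(-1)) = 5*(9 + 2 + 3) = 5*14 = 70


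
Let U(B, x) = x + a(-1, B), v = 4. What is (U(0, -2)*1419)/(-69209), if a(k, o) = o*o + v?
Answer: -2838/69209 ≈ -0.041006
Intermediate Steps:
a(k, o) = 4 + o² (a(k, o) = o*o + 4 = o² + 4 = 4 + o²)
U(B, x) = 4 + x + B² (U(B, x) = x + (4 + B²) = 4 + x + B²)
(U(0, -2)*1419)/(-69209) = ((4 - 2 + 0²)*1419)/(-69209) = ((4 - 2 + 0)*1419)*(-1/69209) = (2*1419)*(-1/69209) = 2838*(-1/69209) = -2838/69209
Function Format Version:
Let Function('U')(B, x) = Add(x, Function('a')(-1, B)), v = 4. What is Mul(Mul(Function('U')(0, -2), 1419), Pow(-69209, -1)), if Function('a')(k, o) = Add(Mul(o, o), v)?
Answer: Rational(-2838, 69209) ≈ -0.041006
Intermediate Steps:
Function('a')(k, o) = Add(4, Pow(o, 2)) (Function('a')(k, o) = Add(Mul(o, o), 4) = Add(Pow(o, 2), 4) = Add(4, Pow(o, 2)))
Function('U')(B, x) = Add(4, x, Pow(B, 2)) (Function('U')(B, x) = Add(x, Add(4, Pow(B, 2))) = Add(4, x, Pow(B, 2)))
Mul(Mul(Function('U')(0, -2), 1419), Pow(-69209, -1)) = Mul(Mul(Add(4, -2, Pow(0, 2)), 1419), Pow(-69209, -1)) = Mul(Mul(Add(4, -2, 0), 1419), Rational(-1, 69209)) = Mul(Mul(2, 1419), Rational(-1, 69209)) = Mul(2838, Rational(-1, 69209)) = Rational(-2838, 69209)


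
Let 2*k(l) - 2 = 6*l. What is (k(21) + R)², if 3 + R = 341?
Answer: 161604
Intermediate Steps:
R = 338 (R = -3 + 341 = 338)
k(l) = 1 + 3*l (k(l) = 1 + (6*l)/2 = 1 + 3*l)
(k(21) + R)² = ((1 + 3*21) + 338)² = ((1 + 63) + 338)² = (64 + 338)² = 402² = 161604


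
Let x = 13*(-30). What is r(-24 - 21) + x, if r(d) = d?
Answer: -435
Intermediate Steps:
x = -390
r(-24 - 21) + x = (-24 - 21) - 390 = -45 - 390 = -435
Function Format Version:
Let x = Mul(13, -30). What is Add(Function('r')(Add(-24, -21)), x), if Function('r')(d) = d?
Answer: -435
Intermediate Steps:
x = -390
Add(Function('r')(Add(-24, -21)), x) = Add(Add(-24, -21), -390) = Add(-45, -390) = -435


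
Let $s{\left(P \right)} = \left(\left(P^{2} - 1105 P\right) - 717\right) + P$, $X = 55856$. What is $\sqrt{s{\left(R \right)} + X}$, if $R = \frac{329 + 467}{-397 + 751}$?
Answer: $\frac{\sqrt{1649835751}}{177} \approx 229.48$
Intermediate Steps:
$R = \frac{398}{177}$ ($R = \frac{796}{354} = 796 \cdot \frac{1}{354} = \frac{398}{177} \approx 2.2486$)
$s{\left(P \right)} = -717 + P^{2} - 1104 P$ ($s{\left(P \right)} = \left(-717 + P^{2} - 1105 P\right) + P = -717 + P^{2} - 1104 P$)
$\sqrt{s{\left(R \right)} + X} = \sqrt{\left(-717 + \left(\frac{398}{177}\right)^{2} - \frac{146464}{59}\right) + 55856} = \sqrt{\left(-717 + \frac{158404}{31329} - \frac{146464}{59}\right) + 55856} = \sqrt{- \frac{100076873}{31329} + 55856} = \sqrt{\frac{1649835751}{31329}} = \frac{\sqrt{1649835751}}{177}$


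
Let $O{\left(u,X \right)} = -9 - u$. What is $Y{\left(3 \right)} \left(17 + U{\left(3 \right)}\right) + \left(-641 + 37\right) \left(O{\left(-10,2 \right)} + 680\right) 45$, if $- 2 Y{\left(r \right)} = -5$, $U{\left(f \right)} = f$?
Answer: $-18509530$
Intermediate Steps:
$Y{\left(r \right)} = \frac{5}{2}$ ($Y{\left(r \right)} = \left(- \frac{1}{2}\right) \left(-5\right) = \frac{5}{2}$)
$Y{\left(3 \right)} \left(17 + U{\left(3 \right)}\right) + \left(-641 + 37\right) \left(O{\left(-10,2 \right)} + 680\right) 45 = \frac{5 \left(17 + 3\right)}{2} + \left(-641 + 37\right) \left(\left(-9 - -10\right) + 680\right) 45 = \frac{5}{2} \cdot 20 + - 604 \left(\left(-9 + 10\right) + 680\right) 45 = 50 + - 604 \left(1 + 680\right) 45 = 50 + \left(-604\right) 681 \cdot 45 = 50 - 18509580 = -18509530$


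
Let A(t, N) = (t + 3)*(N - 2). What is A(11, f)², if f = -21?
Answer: 103684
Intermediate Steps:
A(t, N) = (-2 + N)*(3 + t) (A(t, N) = (3 + t)*(-2 + N) = (-2 + N)*(3 + t))
A(11, f)² = (-6 - 2*11 + 3*(-21) - 21*11)² = (-6 - 22 - 63 - 231)² = (-322)² = 103684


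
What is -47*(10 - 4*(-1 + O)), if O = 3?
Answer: -94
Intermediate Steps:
-47*(10 - 4*(-1 + O)) = -47*(10 - 4*(-1 + 3)) = -47*(10 - 4*2) = -47*(10 - 8) = -47*2 = -94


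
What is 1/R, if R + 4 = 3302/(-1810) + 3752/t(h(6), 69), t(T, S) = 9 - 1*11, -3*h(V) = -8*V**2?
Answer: -905/1703051 ≈ -0.00053140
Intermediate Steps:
h(V) = 8*V**2/3 (h(V) = -(-8)*V**2/3 = 8*V**2/3)
t(T, S) = -2 (t(T, S) = 9 - 11 = -2)
R = -1703051/905 (R = -4 + (3302/(-1810) + 3752/(-2)) = -4 + (3302*(-1/1810) + 3752*(-1/2)) = -4 + (-1651/905 - 1876) = -4 - 1699431/905 = -1703051/905 ≈ -1881.8)
1/R = 1/(-1703051/905) = -905/1703051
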